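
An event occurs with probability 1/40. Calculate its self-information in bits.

Information content I(x) = -log₂(p(x))
I = -log₂(1/40) = -log₂(0.0250)
I = 5.3219 bits


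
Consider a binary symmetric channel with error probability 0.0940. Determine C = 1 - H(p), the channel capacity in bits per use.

For BSC with error probability p:
C = 1 - H(p) where H(p) is binary entropy
H(0.0940) = -0.0940 × log₂(0.0940) - 0.9060 × log₂(0.9060)
H(p) = 0.4497
C = 1 - 0.4497 = 0.5503 bits/use


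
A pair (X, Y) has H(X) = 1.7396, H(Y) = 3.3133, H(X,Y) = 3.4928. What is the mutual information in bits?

I(X;Y) = H(X) + H(Y) - H(X,Y)
I(X;Y) = 1.7396 + 3.3133 - 3.4928 = 1.5601 bits


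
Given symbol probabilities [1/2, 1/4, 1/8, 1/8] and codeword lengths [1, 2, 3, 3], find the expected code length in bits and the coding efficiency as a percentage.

Average length L = Σ p_i × l_i = 1.7500 bits
Entropy H = 1.7500 bits
Efficiency η = H/L × 100% = 100.00%


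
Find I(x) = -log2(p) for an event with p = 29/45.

Information content I(x) = -log₂(p(x))
I = -log₂(29/45) = -log₂(0.6444)
I = 0.6339 bits


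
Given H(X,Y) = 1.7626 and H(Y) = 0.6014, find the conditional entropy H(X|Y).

Chain rule: H(X,Y) = H(X|Y) + H(Y)
H(X|Y) = H(X,Y) - H(Y) = 1.7626 - 0.6014 = 1.1612 bits


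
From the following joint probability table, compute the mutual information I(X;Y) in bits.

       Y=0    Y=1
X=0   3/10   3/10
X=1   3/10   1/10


H(X) = 0.9710, H(Y) = 0.9710, H(X,Y) = 1.8955
I(X;Y) = H(X) + H(Y) - H(X,Y) = 0.0464 bits


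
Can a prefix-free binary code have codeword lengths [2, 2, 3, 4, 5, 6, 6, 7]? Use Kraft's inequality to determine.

Kraft inequality: Σ 2^(-l_i) ≤ 1 for prefix-free code
Calculating: 2^(-2) + 2^(-2) + 2^(-3) + 2^(-4) + 2^(-5) + 2^(-6) + 2^(-6) + 2^(-7)
= 0.25 + 0.25 + 0.125 + 0.0625 + 0.03125 + 0.015625 + 0.015625 + 0.0078125
= 0.7578
Since 0.7578 ≤ 1, prefix-free code exists


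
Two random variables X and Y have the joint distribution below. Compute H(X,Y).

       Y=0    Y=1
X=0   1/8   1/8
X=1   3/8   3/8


H(X,Y) = -Σ p(x,y) log₂ p(x,y)
  p(0,0)=1/8: -0.1250 × log₂(0.1250) = 0.3750
  p(0,1)=1/8: -0.1250 × log₂(0.1250) = 0.3750
  p(1,0)=3/8: -0.3750 × log₂(0.3750) = 0.5306
  p(1,1)=3/8: -0.3750 × log₂(0.3750) = 0.5306
H(X,Y) = 1.8113 bits


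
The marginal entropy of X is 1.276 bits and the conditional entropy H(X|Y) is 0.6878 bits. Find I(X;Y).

I(X;Y) = H(X) - H(X|Y)
I(X;Y) = 1.276 - 0.6878 = 0.5882 bits


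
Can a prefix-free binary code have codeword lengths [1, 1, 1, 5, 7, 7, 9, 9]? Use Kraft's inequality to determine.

Kraft inequality: Σ 2^(-l_i) ≤ 1 for prefix-free code
Calculating: 2^(-1) + 2^(-1) + 2^(-1) + 2^(-5) + 2^(-7) + 2^(-7) + 2^(-9) + 2^(-9)
= 0.5 + 0.5 + 0.5 + 0.03125 + 0.0078125 + 0.0078125 + 0.001953125 + 0.001953125
= 1.5508
Since 1.5508 > 1, prefix-free code does not exist


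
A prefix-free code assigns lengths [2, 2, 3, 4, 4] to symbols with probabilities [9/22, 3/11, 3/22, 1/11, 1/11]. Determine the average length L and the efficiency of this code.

Average length L = Σ p_i × l_i = 2.5000 bits
Entropy H = 2.0597 bits
Efficiency η = H/L × 100% = 82.39%


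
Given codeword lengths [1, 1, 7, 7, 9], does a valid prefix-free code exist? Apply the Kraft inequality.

Kraft inequality: Σ 2^(-l_i) ≤ 1 for prefix-free code
Calculating: 2^(-1) + 2^(-1) + 2^(-7) + 2^(-7) + 2^(-9)
= 0.5 + 0.5 + 0.0078125 + 0.0078125 + 0.001953125
= 1.0176
Since 1.0176 > 1, prefix-free code does not exist


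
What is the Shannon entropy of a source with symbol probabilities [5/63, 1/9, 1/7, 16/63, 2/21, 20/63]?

H(X) = -Σ p(x) log₂ p(x)
  -5/63 × log₂(5/63) = 0.2901
  -1/9 × log₂(1/9) = 0.3522
  -1/7 × log₂(1/7) = 0.4011
  -16/63 × log₂(16/63) = 0.5022
  -2/21 × log₂(2/21) = 0.3231
  -20/63 × log₂(20/63) = 0.5255
H(X) = 2.3941 bits


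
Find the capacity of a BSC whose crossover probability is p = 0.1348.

For BSC with error probability p:
C = 1 - H(p) where H(p) is binary entropy
H(0.1348) = -0.1348 × log₂(0.1348) - 0.8652 × log₂(0.8652)
H(p) = 0.5705
C = 1 - 0.5705 = 0.4295 bits/use


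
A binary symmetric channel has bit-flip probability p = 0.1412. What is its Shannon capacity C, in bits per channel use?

For BSC with error probability p:
C = 1 - H(p) where H(p) is binary entropy
H(0.1412) = -0.1412 × log₂(0.1412) - 0.8588 × log₂(0.8588)
H(p) = 0.5874
C = 1 - 0.5874 = 0.4126 bits/use


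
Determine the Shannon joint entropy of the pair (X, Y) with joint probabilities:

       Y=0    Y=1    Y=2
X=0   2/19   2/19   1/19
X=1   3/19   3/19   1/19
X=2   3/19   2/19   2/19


H(X,Y) = -Σ p(x,y) log₂ p(x,y)
  p(0,0)=2/19: -0.1053 × log₂(0.1053) = 0.3419
  p(0,1)=2/19: -0.1053 × log₂(0.1053) = 0.3419
  p(0,2)=1/19: -0.0526 × log₂(0.0526) = 0.2236
  p(1,0)=3/19: -0.1579 × log₂(0.1579) = 0.4205
  p(1,1)=3/19: -0.1579 × log₂(0.1579) = 0.4205
  p(1,2)=1/19: -0.0526 × log₂(0.0526) = 0.2236
  p(2,0)=3/19: -0.1579 × log₂(0.1579) = 0.4205
  p(2,1)=2/19: -0.1053 × log₂(0.1053) = 0.3419
  p(2,2)=2/19: -0.1053 × log₂(0.1053) = 0.3419
H(X,Y) = 3.0761 bits


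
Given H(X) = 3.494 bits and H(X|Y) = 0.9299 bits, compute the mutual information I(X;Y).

I(X;Y) = H(X) - H(X|Y)
I(X;Y) = 3.494 - 0.9299 = 2.5641 bits


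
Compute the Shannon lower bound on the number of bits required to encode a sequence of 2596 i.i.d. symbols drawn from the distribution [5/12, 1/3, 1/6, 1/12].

Entropy H = 1.7842 bits/symbol
Minimum bits = H × n = 1.7842 × 2596
= 4631.68 bits


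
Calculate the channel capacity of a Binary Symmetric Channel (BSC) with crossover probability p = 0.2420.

For BSC with error probability p:
C = 1 - H(p) where H(p) is binary entropy
H(0.2420) = -0.2420 × log₂(0.2420) - 0.7580 × log₂(0.7580)
H(p) = 0.7984
C = 1 - 0.7984 = 0.2016 bits/use


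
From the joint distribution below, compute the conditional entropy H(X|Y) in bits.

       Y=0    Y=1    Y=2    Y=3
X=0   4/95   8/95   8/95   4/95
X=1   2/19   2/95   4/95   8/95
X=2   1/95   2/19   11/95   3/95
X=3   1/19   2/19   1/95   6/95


H(X|Y) = Σ_y p(y) H(X|Y=y)
  p(Y=0) = 4/19, H(X|Y=0) = 1.6805
  p(Y=1) = 6/19, H(X|Y=1) = 1.8256
  p(Y=2) = 24/95, H(X|Y=2) = 1.6661
  p(Y=3) = 21/95, H(X|Y=3) = 1.9035
H(X|Y) = 0.2105×1.6805 + 0.3158×1.8256 + 0.2526×1.6661 + 0.2211×1.9035 = 1.7720 bits


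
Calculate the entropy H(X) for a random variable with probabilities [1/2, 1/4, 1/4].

H(X) = -Σ p(x) log₂ p(x)
  -1/2 × log₂(1/2) = 0.5000
  -1/4 × log₂(1/4) = 0.5000
  -1/4 × log₂(1/4) = 0.5000
H(X) = 1.5000 bits


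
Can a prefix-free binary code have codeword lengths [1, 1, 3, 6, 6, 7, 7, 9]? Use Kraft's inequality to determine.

Kraft inequality: Σ 2^(-l_i) ≤ 1 for prefix-free code
Calculating: 2^(-1) + 2^(-1) + 2^(-3) + 2^(-6) + 2^(-6) + 2^(-7) + 2^(-7) + 2^(-9)
= 0.5 + 0.5 + 0.125 + 0.015625 + 0.015625 + 0.0078125 + 0.0078125 + 0.001953125
= 1.1738
Since 1.1738 > 1, prefix-free code does not exist


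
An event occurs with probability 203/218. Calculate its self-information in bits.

Information content I(x) = -log₂(p(x))
I = -log₂(203/218) = -log₂(0.9312)
I = 0.1028 bits


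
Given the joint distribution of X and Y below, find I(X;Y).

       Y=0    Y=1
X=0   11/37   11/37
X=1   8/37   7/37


H(X) = 0.9740, H(Y) = 0.9995, H(X,Y) = 1.9727
I(X;Y) = H(X) + H(Y) - H(X,Y) = 0.0008 bits


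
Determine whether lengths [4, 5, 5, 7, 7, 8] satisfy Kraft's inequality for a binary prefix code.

Kraft inequality: Σ 2^(-l_i) ≤ 1 for prefix-free code
Calculating: 2^(-4) + 2^(-5) + 2^(-5) + 2^(-7) + 2^(-7) + 2^(-8)
= 0.0625 + 0.03125 + 0.03125 + 0.0078125 + 0.0078125 + 0.00390625
= 0.1445
Since 0.1445 ≤ 1, prefix-free code exists


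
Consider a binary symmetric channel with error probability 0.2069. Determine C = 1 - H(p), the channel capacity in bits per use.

For BSC with error probability p:
C = 1 - H(p) where H(p) is binary entropy
H(0.2069) = -0.2069 × log₂(0.2069) - 0.7931 × log₂(0.7931)
H(p) = 0.7355
C = 1 - 0.7355 = 0.2645 bits/use


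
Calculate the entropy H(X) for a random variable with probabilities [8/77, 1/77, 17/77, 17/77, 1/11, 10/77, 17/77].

H(X) = -Σ p(x) log₂ p(x)
  -8/77 × log₂(8/77) = 0.3394
  -1/77 × log₂(1/77) = 0.0814
  -17/77 × log₂(17/77) = 0.4811
  -17/77 × log₂(17/77) = 0.4811
  -1/11 × log₂(1/11) = 0.3145
  -10/77 × log₂(10/77) = 0.3824
  -17/77 × log₂(17/77) = 0.4811
H(X) = 2.5612 bits


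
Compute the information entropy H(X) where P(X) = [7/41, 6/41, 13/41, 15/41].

H(X) = -Σ p(x) log₂ p(x)
  -7/41 × log₂(7/41) = 0.4354
  -6/41 × log₂(6/41) = 0.4057
  -13/41 × log₂(13/41) = 0.5254
  -15/41 × log₂(15/41) = 0.5307
H(X) = 1.8973 bits


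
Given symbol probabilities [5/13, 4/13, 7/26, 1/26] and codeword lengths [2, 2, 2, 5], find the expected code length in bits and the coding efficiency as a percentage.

Average length L = Σ p_i × l_i = 2.1154 bits
Entropy H = 1.7439 bits
Efficiency η = H/L × 100% = 82.44%


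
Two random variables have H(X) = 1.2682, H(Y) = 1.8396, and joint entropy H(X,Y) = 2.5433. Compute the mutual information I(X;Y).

I(X;Y) = H(X) + H(Y) - H(X,Y)
I(X;Y) = 1.2682 + 1.8396 - 2.5433 = 0.5645 bits


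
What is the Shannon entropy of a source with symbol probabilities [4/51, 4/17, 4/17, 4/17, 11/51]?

H(X) = -Σ p(x) log₂ p(x)
  -4/51 × log₂(4/51) = 0.2880
  -4/17 × log₂(4/17) = 0.4912
  -4/17 × log₂(4/17) = 0.4912
  -4/17 × log₂(4/17) = 0.4912
  -11/51 × log₂(11/51) = 0.4773
H(X) = 2.2388 bits


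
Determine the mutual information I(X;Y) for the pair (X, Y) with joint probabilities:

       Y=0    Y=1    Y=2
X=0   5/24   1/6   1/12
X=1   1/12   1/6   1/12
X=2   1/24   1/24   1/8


H(X) = 1.5157, H(Y) = 1.5774, H(X,Y) = 2.9864
I(X;Y) = H(X) + H(Y) - H(X,Y) = 0.1066 bits


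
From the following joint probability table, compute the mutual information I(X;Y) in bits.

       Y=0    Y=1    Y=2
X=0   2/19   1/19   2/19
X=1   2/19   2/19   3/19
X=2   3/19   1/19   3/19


H(X) = 1.5683, H(Y) = 1.5294, H(X,Y) = 3.0761
I(X;Y) = H(X) + H(Y) - H(X,Y) = 0.0216 bits


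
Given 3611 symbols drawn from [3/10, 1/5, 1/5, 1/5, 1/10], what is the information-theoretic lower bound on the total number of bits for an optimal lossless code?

Entropy H = 2.2464 bits/symbol
Minimum bits = H × n = 2.2464 × 3611
= 8111.89 bits


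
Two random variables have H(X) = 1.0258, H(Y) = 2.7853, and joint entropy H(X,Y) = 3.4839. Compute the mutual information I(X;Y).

I(X;Y) = H(X) + H(Y) - H(X,Y)
I(X;Y) = 1.0258 + 2.7853 - 3.4839 = 0.3272 bits


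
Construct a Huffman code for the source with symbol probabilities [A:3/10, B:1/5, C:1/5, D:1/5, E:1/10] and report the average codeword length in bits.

Huffman tree construction:
Combine smallest probabilities repeatedly
Resulting codes:
  A: 10 (length 2)
  B: 111 (length 3)
  C: 00 (length 2)
  D: 01 (length 2)
  E: 110 (length 3)
Average length = Σ p(s) × length(s) = 2.3000 bits


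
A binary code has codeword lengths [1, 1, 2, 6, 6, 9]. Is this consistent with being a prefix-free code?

Kraft inequality: Σ 2^(-l_i) ≤ 1 for prefix-free code
Calculating: 2^(-1) + 2^(-1) + 2^(-2) + 2^(-6) + 2^(-6) + 2^(-9)
= 0.5 + 0.5 + 0.25 + 0.015625 + 0.015625 + 0.001953125
= 1.2832
Since 1.2832 > 1, prefix-free code does not exist


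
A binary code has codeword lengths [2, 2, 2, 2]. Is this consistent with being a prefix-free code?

Kraft inequality: Σ 2^(-l_i) ≤ 1 for prefix-free code
Calculating: 2^(-2) + 2^(-2) + 2^(-2) + 2^(-2)
= 0.25 + 0.25 + 0.25 + 0.25
= 1.0000
Since 1.0000 ≤ 1, prefix-free code exists


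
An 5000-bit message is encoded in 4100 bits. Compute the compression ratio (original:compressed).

Compression ratio = Original / Compressed
= 5000 / 4100 = 1.22:1


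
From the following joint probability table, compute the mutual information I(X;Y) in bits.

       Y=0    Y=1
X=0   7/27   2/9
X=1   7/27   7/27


H(X) = 0.9990, H(Y) = 0.9990, H(X,Y) = 1.9970
I(X;Y) = H(X) + H(Y) - H(X,Y) = 0.0011 bits


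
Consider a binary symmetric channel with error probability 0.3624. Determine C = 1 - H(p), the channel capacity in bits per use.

For BSC with error probability p:
C = 1 - H(p) where H(p) is binary entropy
H(0.3624) = -0.3624 × log₂(0.3624) - 0.6376 × log₂(0.6376)
H(p) = 0.9447
C = 1 - 0.9447 = 0.0553 bits/use


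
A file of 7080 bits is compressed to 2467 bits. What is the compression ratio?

Compression ratio = Original / Compressed
= 7080 / 2467 = 2.87:1


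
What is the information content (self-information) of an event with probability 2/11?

Information content I(x) = -log₂(p(x))
I = -log₂(2/11) = -log₂(0.1818)
I = 2.4594 bits


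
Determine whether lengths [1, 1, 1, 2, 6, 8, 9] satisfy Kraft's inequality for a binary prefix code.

Kraft inequality: Σ 2^(-l_i) ≤ 1 for prefix-free code
Calculating: 2^(-1) + 2^(-1) + 2^(-1) + 2^(-2) + 2^(-6) + 2^(-8) + 2^(-9)
= 0.5 + 0.5 + 0.5 + 0.25 + 0.015625 + 0.00390625 + 0.001953125
= 1.7715
Since 1.7715 > 1, prefix-free code does not exist


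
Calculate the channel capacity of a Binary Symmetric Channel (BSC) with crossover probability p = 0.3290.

For BSC with error probability p:
C = 1 - H(p) where H(p) is binary entropy
H(0.3290) = -0.3290 × log₂(0.3290) - 0.6710 × log₂(0.6710)
H(p) = 0.9139
C = 1 - 0.9139 = 0.0861 bits/use


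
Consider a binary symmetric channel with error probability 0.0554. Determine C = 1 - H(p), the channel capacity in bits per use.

For BSC with error probability p:
C = 1 - H(p) where H(p) is binary entropy
H(0.0554) = -0.0554 × log₂(0.0554) - 0.9446 × log₂(0.9446)
H(p) = 0.3089
C = 1 - 0.3089 = 0.6911 bits/use


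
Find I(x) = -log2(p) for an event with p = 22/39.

Information content I(x) = -log₂(p(x))
I = -log₂(22/39) = -log₂(0.5641)
I = 0.8260 bits


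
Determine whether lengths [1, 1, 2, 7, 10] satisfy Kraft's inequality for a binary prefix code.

Kraft inequality: Σ 2^(-l_i) ≤ 1 for prefix-free code
Calculating: 2^(-1) + 2^(-1) + 2^(-2) + 2^(-7) + 2^(-10)
= 0.5 + 0.5 + 0.25 + 0.0078125 + 0.0009765625
= 1.2588
Since 1.2588 > 1, prefix-free code does not exist


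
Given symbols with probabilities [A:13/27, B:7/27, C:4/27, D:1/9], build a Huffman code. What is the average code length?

Huffman tree construction:
Combine smallest probabilities repeatedly
Resulting codes:
  A: 0 (length 1)
  B: 10 (length 2)
  C: 111 (length 3)
  D: 110 (length 3)
Average length = Σ p(s) × length(s) = 1.7778 bits


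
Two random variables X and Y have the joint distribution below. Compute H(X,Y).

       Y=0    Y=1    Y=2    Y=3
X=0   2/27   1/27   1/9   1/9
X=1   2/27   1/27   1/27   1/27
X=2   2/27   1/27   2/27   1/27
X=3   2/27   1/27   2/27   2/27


H(X,Y) = -Σ p(x,y) log₂ p(x,y)
  p(0,0)=2/27: -0.0741 × log₂(0.0741) = 0.2781
  p(0,1)=1/27: -0.0370 × log₂(0.0370) = 0.1761
  p(0,2)=1/9: -0.1111 × log₂(0.1111) = 0.3522
  p(0,3)=1/9: -0.1111 × log₂(0.1111) = 0.3522
  p(1,0)=2/27: -0.0741 × log₂(0.0741) = 0.2781
  p(1,1)=1/27: -0.0370 × log₂(0.0370) = 0.1761
  p(1,2)=1/27: -0.0370 × log₂(0.0370) = 0.1761
  p(1,3)=1/27: -0.0370 × log₂(0.0370) = 0.1761
  p(2,0)=2/27: -0.0741 × log₂(0.0741) = 0.2781
  p(2,1)=1/27: -0.0370 × log₂(0.0370) = 0.1761
  p(2,2)=2/27: -0.0741 × log₂(0.0741) = 0.2781
  p(2,3)=1/27: -0.0370 × log₂(0.0370) = 0.1761
  p(3,0)=2/27: -0.0741 × log₂(0.0741) = 0.2781
  p(3,1)=1/27: -0.0370 × log₂(0.0370) = 0.1761
  p(3,2)=2/27: -0.0741 × log₂(0.0741) = 0.2781
  p(3,3)=2/27: -0.0741 × log₂(0.0741) = 0.2781
H(X,Y) = 3.8842 bits


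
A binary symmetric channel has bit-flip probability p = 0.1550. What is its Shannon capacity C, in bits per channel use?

For BSC with error probability p:
C = 1 - H(p) where H(p) is binary entropy
H(0.1550) = -0.1550 × log₂(0.1550) - 0.8450 × log₂(0.8450)
H(p) = 0.6222
C = 1 - 0.6222 = 0.3778 bits/use


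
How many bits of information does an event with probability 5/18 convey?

Information content I(x) = -log₂(p(x))
I = -log₂(5/18) = -log₂(0.2778)
I = 1.8480 bits


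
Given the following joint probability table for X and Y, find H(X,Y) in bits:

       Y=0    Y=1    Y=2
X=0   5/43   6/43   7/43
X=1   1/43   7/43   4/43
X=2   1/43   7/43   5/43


H(X,Y) = -Σ p(x,y) log₂ p(x,y)
  p(0,0)=5/43: -0.1163 × log₂(0.1163) = 0.3610
  p(0,1)=6/43: -0.1395 × log₂(0.1395) = 0.3965
  p(0,2)=7/43: -0.1628 × log₂(0.1628) = 0.4263
  p(1,0)=1/43: -0.0233 × log₂(0.0233) = 0.1262
  p(1,1)=7/43: -0.1628 × log₂(0.1628) = 0.4263
  p(1,2)=4/43: -0.0930 × log₂(0.0930) = 0.3187
  p(2,0)=1/43: -0.0233 × log₂(0.0233) = 0.1262
  p(2,1)=7/43: -0.1628 × log₂(0.1628) = 0.4263
  p(2,2)=5/43: -0.1163 × log₂(0.1163) = 0.3610
H(X,Y) = 2.9685 bits


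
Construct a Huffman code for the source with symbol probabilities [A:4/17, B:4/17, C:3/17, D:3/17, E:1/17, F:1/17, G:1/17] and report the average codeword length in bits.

Huffman tree construction:
Combine smallest probabilities repeatedly
Resulting codes:
  A: 01 (length 2)
  B: 10 (length 2)
  C: 110 (length 3)
  D: 111 (length 3)
  E: 0010 (length 4)
  F: 0011 (length 4)
  G: 000 (length 3)
Average length = Σ p(s) × length(s) = 2.6471 bits


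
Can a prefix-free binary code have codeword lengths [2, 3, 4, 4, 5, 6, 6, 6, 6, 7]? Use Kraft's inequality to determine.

Kraft inequality: Σ 2^(-l_i) ≤ 1 for prefix-free code
Calculating: 2^(-2) + 2^(-3) + 2^(-4) + 2^(-4) + 2^(-5) + 2^(-6) + 2^(-6) + 2^(-6) + 2^(-6) + 2^(-7)
= 0.25 + 0.125 + 0.0625 + 0.0625 + 0.03125 + 0.015625 + 0.015625 + 0.015625 + 0.015625 + 0.0078125
= 0.6016
Since 0.6016 ≤ 1, prefix-free code exists


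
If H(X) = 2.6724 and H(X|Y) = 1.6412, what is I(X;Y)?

I(X;Y) = H(X) - H(X|Y)
I(X;Y) = 2.6724 - 1.6412 = 1.0312 bits


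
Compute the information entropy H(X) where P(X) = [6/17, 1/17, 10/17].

H(X) = -Σ p(x) log₂ p(x)
  -6/17 × log₂(6/17) = 0.5303
  -1/17 × log₂(1/17) = 0.2404
  -10/17 × log₂(10/17) = 0.4503
H(X) = 1.2210 bits


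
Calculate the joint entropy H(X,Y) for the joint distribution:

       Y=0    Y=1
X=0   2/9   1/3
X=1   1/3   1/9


H(X,Y) = -Σ p(x,y) log₂ p(x,y)
  p(0,0)=2/9: -0.2222 × log₂(0.2222) = 0.4822
  p(0,1)=1/3: -0.3333 × log₂(0.3333) = 0.5283
  p(1,0)=1/3: -0.3333 × log₂(0.3333) = 0.5283
  p(1,1)=1/9: -0.1111 × log₂(0.1111) = 0.3522
H(X,Y) = 1.8911 bits


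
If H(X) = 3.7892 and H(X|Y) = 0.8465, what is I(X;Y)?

I(X;Y) = H(X) - H(X|Y)
I(X;Y) = 3.7892 - 0.8465 = 2.9427 bits


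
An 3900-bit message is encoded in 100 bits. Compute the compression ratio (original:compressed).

Compression ratio = Original / Compressed
= 3900 / 100 = 39.00:1


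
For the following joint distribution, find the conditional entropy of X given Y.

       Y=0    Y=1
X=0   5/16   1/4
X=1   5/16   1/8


H(X|Y) = Σ_y p(y) H(X|Y=y)
  p(Y=0) = 5/8, H(X|Y=0) = 1.0000
  p(Y=1) = 3/8, H(X|Y=1) = 0.9183
H(X|Y) = 0.6250×1.0000 + 0.3750×0.9183 = 0.9694 bits


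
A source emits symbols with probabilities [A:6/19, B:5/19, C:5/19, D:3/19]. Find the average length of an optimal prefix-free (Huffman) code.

Huffman tree construction:
Combine smallest probabilities repeatedly
Resulting codes:
  A: 11 (length 2)
  B: 01 (length 2)
  C: 10 (length 2)
  D: 00 (length 2)
Average length = Σ p(s) × length(s) = 2.0000 bits


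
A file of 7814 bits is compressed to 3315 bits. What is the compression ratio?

Compression ratio = Original / Compressed
= 7814 / 3315 = 2.36:1


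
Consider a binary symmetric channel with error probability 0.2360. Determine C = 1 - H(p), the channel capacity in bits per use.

For BSC with error probability p:
C = 1 - H(p) where H(p) is binary entropy
H(0.2360) = -0.2360 × log₂(0.2360) - 0.7640 × log₂(0.7640)
H(p) = 0.7883
C = 1 - 0.7883 = 0.2117 bits/use


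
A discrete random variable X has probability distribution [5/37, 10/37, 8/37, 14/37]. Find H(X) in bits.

H(X) = -Σ p(x) log₂ p(x)
  -5/37 × log₂(5/37) = 0.3902
  -10/37 × log₂(10/37) = 0.5101
  -8/37 × log₂(8/37) = 0.4777
  -14/37 × log₂(14/37) = 0.5305
H(X) = 1.9086 bits


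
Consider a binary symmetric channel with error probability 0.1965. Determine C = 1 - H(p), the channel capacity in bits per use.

For BSC with error probability p:
C = 1 - H(p) where H(p) is binary entropy
H(0.1965) = -0.1965 × log₂(0.1965) - 0.8035 × log₂(0.8035)
H(p) = 0.7149
C = 1 - 0.7149 = 0.2851 bits/use


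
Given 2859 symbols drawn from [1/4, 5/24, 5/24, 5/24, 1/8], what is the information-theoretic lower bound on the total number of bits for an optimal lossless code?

Entropy H = 2.2894 bits/symbol
Minimum bits = H × n = 2.2894 × 2859
= 6545.38 bits


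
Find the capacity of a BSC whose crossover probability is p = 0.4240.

For BSC with error probability p:
C = 1 - H(p) where H(p) is binary entropy
H(0.4240) = -0.4240 × log₂(0.4240) - 0.5760 × log₂(0.5760)
H(p) = 0.9833
C = 1 - 0.9833 = 0.0167 bits/use


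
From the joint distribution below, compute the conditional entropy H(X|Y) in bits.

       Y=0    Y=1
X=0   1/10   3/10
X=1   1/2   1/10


H(X|Y) = Σ_y p(y) H(X|Y=y)
  p(Y=0) = 3/5, H(X|Y=0) = 0.6500
  p(Y=1) = 2/5, H(X|Y=1) = 0.8113
H(X|Y) = 0.6000×0.6500 + 0.4000×0.8113 = 0.7145 bits


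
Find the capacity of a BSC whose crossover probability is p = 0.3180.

For BSC with error probability p:
C = 1 - H(p) where H(p) is binary entropy
H(0.3180) = -0.3180 × log₂(0.3180) - 0.6820 × log₂(0.6820)
H(p) = 0.9022
C = 1 - 0.9022 = 0.0978 bits/use


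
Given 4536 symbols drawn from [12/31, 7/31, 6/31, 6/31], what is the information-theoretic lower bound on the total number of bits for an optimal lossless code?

Entropy H = 1.9319 bits/symbol
Minimum bits = H × n = 1.9319 × 4536
= 8763.19 bits


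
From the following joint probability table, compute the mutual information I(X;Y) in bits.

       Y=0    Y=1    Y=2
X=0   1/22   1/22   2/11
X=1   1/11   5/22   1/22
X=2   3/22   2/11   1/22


H(X) = 1.5726, H(Y) = 1.5395, H(X,Y) = 2.8974
I(X;Y) = H(X) + H(Y) - H(X,Y) = 0.2147 bits


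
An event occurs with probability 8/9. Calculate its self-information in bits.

Information content I(x) = -log₂(p(x))
I = -log₂(8/9) = -log₂(0.8889)
I = 0.1699 bits


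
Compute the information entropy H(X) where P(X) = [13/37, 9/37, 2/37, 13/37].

H(X) = -Σ p(x) log₂ p(x)
  -13/37 × log₂(13/37) = 0.5302
  -9/37 × log₂(9/37) = 0.4961
  -2/37 × log₂(2/37) = 0.2275
  -13/37 × log₂(13/37) = 0.5302
H(X) = 1.7840 bits


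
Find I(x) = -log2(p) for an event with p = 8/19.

Information content I(x) = -log₂(p(x))
I = -log₂(8/19) = -log₂(0.4211)
I = 1.2479 bits


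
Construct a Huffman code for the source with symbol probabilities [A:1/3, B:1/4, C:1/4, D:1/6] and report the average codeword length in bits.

Huffman tree construction:
Combine smallest probabilities repeatedly
Resulting codes:
  A: 11 (length 2)
  B: 01 (length 2)
  C: 10 (length 2)
  D: 00 (length 2)
Average length = Σ p(s) × length(s) = 2.0000 bits


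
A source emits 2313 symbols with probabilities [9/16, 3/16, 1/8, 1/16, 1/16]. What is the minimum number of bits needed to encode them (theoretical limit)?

Entropy H = 1.7947 bits/symbol
Minimum bits = H × n = 1.7947 × 2313
= 4151.23 bits


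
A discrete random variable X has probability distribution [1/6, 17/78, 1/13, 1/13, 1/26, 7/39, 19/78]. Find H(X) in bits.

H(X) = -Σ p(x) log₂ p(x)
  -1/6 × log₂(1/6) = 0.4308
  -17/78 × log₂(17/78) = 0.4790
  -1/13 × log₂(1/13) = 0.2846
  -1/13 × log₂(1/13) = 0.2846
  -1/26 × log₂(1/26) = 0.1808
  -7/39 × log₂(7/39) = 0.4448
  -19/78 × log₂(19/78) = 0.4963
H(X) = 2.6010 bits


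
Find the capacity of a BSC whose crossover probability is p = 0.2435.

For BSC with error probability p:
C = 1 - H(p) where H(p) is binary entropy
H(0.2435) = -0.2435 × log₂(0.2435) - 0.7565 × log₂(0.7565)
H(p) = 0.8008
C = 1 - 0.8008 = 0.1992 bits/use


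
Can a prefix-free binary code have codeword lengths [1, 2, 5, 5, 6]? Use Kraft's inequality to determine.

Kraft inequality: Σ 2^(-l_i) ≤ 1 for prefix-free code
Calculating: 2^(-1) + 2^(-2) + 2^(-5) + 2^(-5) + 2^(-6)
= 0.5 + 0.25 + 0.03125 + 0.03125 + 0.015625
= 0.8281
Since 0.8281 ≤ 1, prefix-free code exists


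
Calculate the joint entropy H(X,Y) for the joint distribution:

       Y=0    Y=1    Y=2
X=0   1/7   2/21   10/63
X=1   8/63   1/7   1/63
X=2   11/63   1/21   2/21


H(X,Y) = -Σ p(x,y) log₂ p(x,y)
  p(0,0)=1/7: -0.1429 × log₂(0.1429) = 0.4011
  p(0,1)=2/21: -0.0952 × log₂(0.0952) = 0.3231
  p(0,2)=10/63: -0.1587 × log₂(0.1587) = 0.4215
  p(1,0)=8/63: -0.1270 × log₂(0.1270) = 0.3781
  p(1,1)=1/7: -0.1429 × log₂(0.1429) = 0.4011
  p(1,2)=1/63: -0.0159 × log₂(0.0159) = 0.0949
  p(2,0)=11/63: -0.1746 × log₂(0.1746) = 0.4396
  p(2,1)=1/21: -0.0476 × log₂(0.0476) = 0.2092
  p(2,2)=2/21: -0.0952 × log₂(0.0952) = 0.3231
H(X,Y) = 2.9915 bits


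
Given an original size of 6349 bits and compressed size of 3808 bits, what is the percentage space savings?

Space savings = (1 - Compressed/Original) × 100%
= (1 - 3808/6349) × 100%
= 40.02%


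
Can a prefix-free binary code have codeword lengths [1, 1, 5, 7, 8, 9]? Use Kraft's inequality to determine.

Kraft inequality: Σ 2^(-l_i) ≤ 1 for prefix-free code
Calculating: 2^(-1) + 2^(-1) + 2^(-5) + 2^(-7) + 2^(-8) + 2^(-9)
= 0.5 + 0.5 + 0.03125 + 0.0078125 + 0.00390625 + 0.001953125
= 1.0449
Since 1.0449 > 1, prefix-free code does not exist


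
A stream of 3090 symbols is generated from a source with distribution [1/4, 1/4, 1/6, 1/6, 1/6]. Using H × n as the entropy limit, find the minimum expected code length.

Entropy H = 2.2925 bits/symbol
Minimum bits = H × n = 2.2925 × 3090
= 7083.77 bits


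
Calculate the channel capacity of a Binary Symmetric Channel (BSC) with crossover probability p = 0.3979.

For BSC with error probability p:
C = 1 - H(p) where H(p) is binary entropy
H(0.3979) = -0.3979 × log₂(0.3979) - 0.6021 × log₂(0.6021)
H(p) = 0.9697
C = 1 - 0.9697 = 0.0303 bits/use


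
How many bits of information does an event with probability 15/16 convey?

Information content I(x) = -log₂(p(x))
I = -log₂(15/16) = -log₂(0.9375)
I = 0.0931 bits


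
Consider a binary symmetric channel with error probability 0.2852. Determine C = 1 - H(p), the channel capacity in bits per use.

For BSC with error probability p:
C = 1 - H(p) where H(p) is binary entropy
H(0.2852) = -0.2852 × log₂(0.2852) - 0.7148 × log₂(0.7148)
H(p) = 0.8624
C = 1 - 0.8624 = 0.1376 bits/use


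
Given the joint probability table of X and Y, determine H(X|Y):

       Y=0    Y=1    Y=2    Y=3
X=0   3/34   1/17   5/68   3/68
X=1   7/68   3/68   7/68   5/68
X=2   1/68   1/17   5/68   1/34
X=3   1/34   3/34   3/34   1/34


H(X|Y) = Σ_y p(y) H(X|Y=y)
  p(Y=0) = 4/17, H(X|Y=0) = 1.6774
  p(Y=1) = 1/4, H(X|Y=1) = 1.9542
  p(Y=2) = 23/68, H(X|Y=2) = 1.9853
  p(Y=3) = 3/17, H(X|Y=3) = 1.8879
H(X|Y) = 0.2353×1.6774 + 0.2500×1.9542 + 0.3382×1.9853 + 0.1765×1.8879 = 1.8879 bits


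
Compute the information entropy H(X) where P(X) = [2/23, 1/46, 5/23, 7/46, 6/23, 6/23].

H(X) = -Σ p(x) log₂ p(x)
  -2/23 × log₂(2/23) = 0.3064
  -1/46 × log₂(1/46) = 0.1201
  -5/23 × log₂(5/23) = 0.4786
  -7/46 × log₂(7/46) = 0.4133
  -6/23 × log₂(6/23) = 0.5057
  -6/23 × log₂(6/23) = 0.5057
H(X) = 2.3299 bits


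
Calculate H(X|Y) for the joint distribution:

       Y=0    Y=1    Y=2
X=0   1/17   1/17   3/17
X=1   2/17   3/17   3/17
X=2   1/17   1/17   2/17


H(X|Y) = Σ_y p(y) H(X|Y=y)
  p(Y=0) = 4/17, H(X|Y=0) = 1.5000
  p(Y=1) = 5/17, H(X|Y=1) = 1.3710
  p(Y=2) = 8/17, H(X|Y=2) = 1.5613
H(X|Y) = 0.2353×1.5000 + 0.2941×1.3710 + 0.4706×1.5613 = 1.4909 bits


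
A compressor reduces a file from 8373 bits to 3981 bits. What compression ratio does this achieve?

Compression ratio = Original / Compressed
= 8373 / 3981 = 2.10:1


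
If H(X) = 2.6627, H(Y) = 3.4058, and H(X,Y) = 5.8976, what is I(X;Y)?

I(X;Y) = H(X) + H(Y) - H(X,Y)
I(X;Y) = 2.6627 + 3.4058 - 5.8976 = 0.1709 bits


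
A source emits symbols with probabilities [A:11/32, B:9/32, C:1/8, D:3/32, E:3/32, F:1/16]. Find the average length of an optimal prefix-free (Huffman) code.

Huffman tree construction:
Combine smallest probabilities repeatedly
Resulting codes:
  A: 11 (length 2)
  B: 10 (length 2)
  C: 011 (length 3)
  D: 001 (length 3)
  E: 010 (length 3)
  F: 000 (length 3)
Average length = Σ p(s) × length(s) = 2.3750 bits


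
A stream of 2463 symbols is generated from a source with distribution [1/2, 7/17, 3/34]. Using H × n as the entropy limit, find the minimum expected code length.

Entropy H = 1.3361 bits/symbol
Minimum bits = H × n = 1.3361 × 2463
= 3290.93 bits


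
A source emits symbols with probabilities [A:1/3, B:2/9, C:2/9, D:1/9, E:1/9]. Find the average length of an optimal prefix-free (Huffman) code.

Huffman tree construction:
Combine smallest probabilities repeatedly
Resulting codes:
  A: 11 (length 2)
  B: 00 (length 2)
  C: 01 (length 2)
  D: 100 (length 3)
  E: 101 (length 3)
Average length = Σ p(s) × length(s) = 2.2222 bits


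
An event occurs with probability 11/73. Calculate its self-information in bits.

Information content I(x) = -log₂(p(x))
I = -log₂(11/73) = -log₂(0.1507)
I = 2.7304 bits


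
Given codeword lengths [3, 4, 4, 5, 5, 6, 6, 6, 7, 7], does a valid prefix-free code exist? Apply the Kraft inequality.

Kraft inequality: Σ 2^(-l_i) ≤ 1 for prefix-free code
Calculating: 2^(-3) + 2^(-4) + 2^(-4) + 2^(-5) + 2^(-5) + 2^(-6) + 2^(-6) + 2^(-6) + 2^(-7) + 2^(-7)
= 0.125 + 0.0625 + 0.0625 + 0.03125 + 0.03125 + 0.015625 + 0.015625 + 0.015625 + 0.0078125 + 0.0078125
= 0.3750
Since 0.3750 ≤ 1, prefix-free code exists


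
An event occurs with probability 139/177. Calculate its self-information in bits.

Information content I(x) = -log₂(p(x))
I = -log₂(139/177) = -log₂(0.7853)
I = 0.3487 bits


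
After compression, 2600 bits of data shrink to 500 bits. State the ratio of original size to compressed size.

Compression ratio = Original / Compressed
= 2600 / 500 = 5.20:1


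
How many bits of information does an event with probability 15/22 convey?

Information content I(x) = -log₂(p(x))
I = -log₂(15/22) = -log₂(0.6818)
I = 0.5525 bits


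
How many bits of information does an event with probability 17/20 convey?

Information content I(x) = -log₂(p(x))
I = -log₂(17/20) = -log₂(0.8500)
I = 0.2345 bits


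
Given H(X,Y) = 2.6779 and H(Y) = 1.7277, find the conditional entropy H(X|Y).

Chain rule: H(X,Y) = H(X|Y) + H(Y)
H(X|Y) = H(X,Y) - H(Y) = 2.6779 - 1.7277 = 0.9502 bits


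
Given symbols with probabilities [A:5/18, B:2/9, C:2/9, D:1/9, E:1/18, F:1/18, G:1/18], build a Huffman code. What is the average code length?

Huffman tree construction:
Combine smallest probabilities repeatedly
Resulting codes:
  A: 10 (length 2)
  B: 00 (length 2)
  C: 01 (length 2)
  D: 1111 (length 4)
  E: 1100 (length 4)
  F: 1101 (length 4)
  G: 1110 (length 4)
Average length = Σ p(s) × length(s) = 2.5556 bits


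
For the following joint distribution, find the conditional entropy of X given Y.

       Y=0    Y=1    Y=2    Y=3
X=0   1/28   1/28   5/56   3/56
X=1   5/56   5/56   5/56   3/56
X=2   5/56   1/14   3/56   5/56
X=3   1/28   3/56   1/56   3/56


H(X|Y) = Σ_y p(y) H(X|Y=y)
  p(Y=0) = 1/4, H(X|Y=0) = 1.8631
  p(Y=1) = 1/4, H(X|Y=1) = 1.9242
  p(Y=2) = 1/4, H(X|Y=2) = 1.8092
  p(Y=3) = 1/4, H(X|Y=3) = 1.9592
H(X|Y) = 0.2500×1.8631 + 0.2500×1.9242 + 0.2500×1.8092 + 0.2500×1.9592 = 1.8889 bits


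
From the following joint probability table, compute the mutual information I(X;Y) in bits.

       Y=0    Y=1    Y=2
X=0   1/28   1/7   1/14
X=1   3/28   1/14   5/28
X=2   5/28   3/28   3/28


H(X) = 1.5601, H(Y) = 1.5831, H(X,Y) = 3.0401
I(X;Y) = H(X) + H(Y) - H(X,Y) = 0.1031 bits


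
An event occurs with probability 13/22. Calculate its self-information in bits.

Information content I(x) = -log₂(p(x))
I = -log₂(13/22) = -log₂(0.5909)
I = 0.7590 bits


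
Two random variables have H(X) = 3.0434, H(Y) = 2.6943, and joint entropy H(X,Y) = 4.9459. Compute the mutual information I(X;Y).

I(X;Y) = H(X) + H(Y) - H(X,Y)
I(X;Y) = 3.0434 + 2.6943 - 4.9459 = 0.7918 bits


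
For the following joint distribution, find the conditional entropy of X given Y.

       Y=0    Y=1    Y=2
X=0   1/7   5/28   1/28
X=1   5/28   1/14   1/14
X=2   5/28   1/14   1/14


H(X|Y) = Σ_y p(y) H(X|Y=y)
  p(Y=0) = 1/2, H(X|Y=0) = 1.5774
  p(Y=1) = 9/28, H(X|Y=1) = 1.4355
  p(Y=2) = 5/28, H(X|Y=2) = 1.5219
H(X|Y) = 0.5000×1.5774 + 0.3214×1.4355 + 0.1786×1.5219 = 1.5219 bits


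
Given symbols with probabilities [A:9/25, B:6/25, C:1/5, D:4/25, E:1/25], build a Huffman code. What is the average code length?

Huffman tree construction:
Combine smallest probabilities repeatedly
Resulting codes:
  A: 11 (length 2)
  B: 10 (length 2)
  C: 00 (length 2)
  D: 011 (length 3)
  E: 010 (length 3)
Average length = Σ p(s) × length(s) = 2.2000 bits


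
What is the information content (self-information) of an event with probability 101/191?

Information content I(x) = -log₂(p(x))
I = -log₂(101/191) = -log₂(0.5288)
I = 0.9192 bits


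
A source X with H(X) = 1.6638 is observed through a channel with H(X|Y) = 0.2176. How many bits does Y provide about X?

I(X;Y) = H(X) - H(X|Y)
I(X;Y) = 1.6638 - 0.2176 = 1.4462 bits


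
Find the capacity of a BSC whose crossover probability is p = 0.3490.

For BSC with error probability p:
C = 1 - H(p) where H(p) is binary entropy
H(0.3490) = -0.3490 × log₂(0.3490) - 0.6510 × log₂(0.6510)
H(p) = 0.9332
C = 1 - 0.9332 = 0.0668 bits/use


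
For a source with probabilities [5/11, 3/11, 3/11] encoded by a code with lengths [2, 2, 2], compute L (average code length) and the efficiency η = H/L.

Average length L = Σ p_i × l_i = 2.0000 bits
Entropy H = 1.5395 bits
Efficiency η = H/L × 100% = 76.97%


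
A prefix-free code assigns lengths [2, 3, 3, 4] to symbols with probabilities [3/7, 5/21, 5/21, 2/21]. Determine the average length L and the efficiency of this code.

Average length L = Σ p_i × l_i = 2.6667 bits
Entropy H = 1.8329 bits
Efficiency η = H/L × 100% = 68.73%


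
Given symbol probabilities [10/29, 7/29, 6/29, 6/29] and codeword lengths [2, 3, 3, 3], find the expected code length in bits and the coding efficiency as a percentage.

Average length L = Σ p_i × l_i = 2.6552 bits
Entropy H = 1.9652 bits
Efficiency η = H/L × 100% = 74.01%


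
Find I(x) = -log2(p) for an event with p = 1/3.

Information content I(x) = -log₂(p(x))
I = -log₂(1/3) = -log₂(0.3333)
I = 1.5850 bits


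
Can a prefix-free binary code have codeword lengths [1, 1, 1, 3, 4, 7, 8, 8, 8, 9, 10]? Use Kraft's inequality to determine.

Kraft inequality: Σ 2^(-l_i) ≤ 1 for prefix-free code
Calculating: 2^(-1) + 2^(-1) + 2^(-1) + 2^(-3) + 2^(-4) + 2^(-7) + 2^(-8) + 2^(-8) + 2^(-8) + 2^(-9) + 2^(-10)
= 0.5 + 0.5 + 0.5 + 0.125 + 0.0625 + 0.0078125 + 0.00390625 + 0.00390625 + 0.00390625 + 0.001953125 + 0.0009765625
= 1.7100
Since 1.7100 > 1, prefix-free code does not exist


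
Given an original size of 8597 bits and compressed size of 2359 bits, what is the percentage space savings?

Space savings = (1 - Compressed/Original) × 100%
= (1 - 2359/8597) × 100%
= 72.56%


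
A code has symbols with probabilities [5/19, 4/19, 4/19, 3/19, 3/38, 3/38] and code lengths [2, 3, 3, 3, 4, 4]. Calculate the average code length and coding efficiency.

Average length L = Σ p_i × l_i = 2.8947 bits
Entropy H = 2.4522 bits
Efficiency η = H/L × 100% = 84.71%


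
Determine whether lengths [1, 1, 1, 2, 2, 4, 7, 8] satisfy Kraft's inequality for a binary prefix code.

Kraft inequality: Σ 2^(-l_i) ≤ 1 for prefix-free code
Calculating: 2^(-1) + 2^(-1) + 2^(-1) + 2^(-2) + 2^(-2) + 2^(-4) + 2^(-7) + 2^(-8)
= 0.5 + 0.5 + 0.5 + 0.25 + 0.25 + 0.0625 + 0.0078125 + 0.00390625
= 2.0742
Since 2.0742 > 1, prefix-free code does not exist


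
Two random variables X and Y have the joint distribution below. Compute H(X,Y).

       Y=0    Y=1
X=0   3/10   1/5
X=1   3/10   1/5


H(X,Y) = -Σ p(x,y) log₂ p(x,y)
  p(0,0)=3/10: -0.3000 × log₂(0.3000) = 0.5211
  p(0,1)=1/5: -0.2000 × log₂(0.2000) = 0.4644
  p(1,0)=3/10: -0.3000 × log₂(0.3000) = 0.5211
  p(1,1)=1/5: -0.2000 × log₂(0.2000) = 0.4644
H(X,Y) = 1.9710 bits


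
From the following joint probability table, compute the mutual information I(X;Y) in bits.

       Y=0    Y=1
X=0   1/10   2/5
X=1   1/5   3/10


H(X) = 1.0000, H(Y) = 0.8813, H(X,Y) = 1.8464
I(X;Y) = H(X) + H(Y) - H(X,Y) = 0.0349 bits


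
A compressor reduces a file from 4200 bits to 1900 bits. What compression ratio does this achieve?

Compression ratio = Original / Compressed
= 4200 / 1900 = 2.21:1


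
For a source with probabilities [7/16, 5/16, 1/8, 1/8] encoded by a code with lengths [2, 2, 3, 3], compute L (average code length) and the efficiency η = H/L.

Average length L = Σ p_i × l_i = 2.2500 bits
Entropy H = 1.7962 bits
Efficiency η = H/L × 100% = 79.83%


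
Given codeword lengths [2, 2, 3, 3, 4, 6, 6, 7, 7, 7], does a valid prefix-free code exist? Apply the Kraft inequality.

Kraft inequality: Σ 2^(-l_i) ≤ 1 for prefix-free code
Calculating: 2^(-2) + 2^(-2) + 2^(-3) + 2^(-3) + 2^(-4) + 2^(-6) + 2^(-6) + 2^(-7) + 2^(-7) + 2^(-7)
= 0.25 + 0.25 + 0.125 + 0.125 + 0.0625 + 0.015625 + 0.015625 + 0.0078125 + 0.0078125 + 0.0078125
= 0.8672
Since 0.8672 ≤ 1, prefix-free code exists


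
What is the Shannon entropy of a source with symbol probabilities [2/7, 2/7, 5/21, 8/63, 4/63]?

H(X) = -Σ p(x) log₂ p(x)
  -2/7 × log₂(2/7) = 0.5164
  -2/7 × log₂(2/7) = 0.5164
  -5/21 × log₂(5/21) = 0.4929
  -8/63 × log₂(8/63) = 0.3781
  -4/63 × log₂(4/63) = 0.2525
H(X) = 2.1563 bits


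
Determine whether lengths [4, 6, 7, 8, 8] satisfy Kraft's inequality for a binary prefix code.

Kraft inequality: Σ 2^(-l_i) ≤ 1 for prefix-free code
Calculating: 2^(-4) + 2^(-6) + 2^(-7) + 2^(-8) + 2^(-8)
= 0.0625 + 0.015625 + 0.0078125 + 0.00390625 + 0.00390625
= 0.0938
Since 0.0938 ≤ 1, prefix-free code exists


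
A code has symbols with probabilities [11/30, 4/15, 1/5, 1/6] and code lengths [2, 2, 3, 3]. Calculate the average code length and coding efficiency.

Average length L = Σ p_i × l_i = 2.3667 bits
Entropy H = 1.9345 bits
Efficiency η = H/L × 100% = 81.74%


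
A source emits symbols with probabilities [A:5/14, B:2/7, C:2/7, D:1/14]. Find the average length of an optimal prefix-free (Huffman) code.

Huffman tree construction:
Combine smallest probabilities repeatedly
Resulting codes:
  A: 11 (length 2)
  B: 01 (length 2)
  C: 10 (length 2)
  D: 00 (length 2)
Average length = Σ p(s) × length(s) = 2.0000 bits


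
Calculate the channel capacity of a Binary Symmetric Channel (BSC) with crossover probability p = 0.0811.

For BSC with error probability p:
C = 1 - H(p) where H(p) is binary entropy
H(0.0811) = -0.0811 × log₂(0.0811) - 0.9189 × log₂(0.9189)
H(p) = 0.4060
C = 1 - 0.4060 = 0.5940 bits/use


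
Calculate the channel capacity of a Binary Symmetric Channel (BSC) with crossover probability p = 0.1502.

For BSC with error probability p:
C = 1 - H(p) where H(p) is binary entropy
H(0.1502) = -0.1502 × log₂(0.1502) - 0.8498 × log₂(0.8498)
H(p) = 0.6103
C = 1 - 0.6103 = 0.3897 bits/use
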